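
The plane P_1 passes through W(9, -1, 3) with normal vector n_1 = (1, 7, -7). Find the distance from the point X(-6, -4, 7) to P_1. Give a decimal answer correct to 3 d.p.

P_1: n_1·r = n_1·W gives x + 7y - 7z = -19.
n·X − d = (1)·(-6) + (7)·(-4) + (-7)·(7) − (-19) = -64; |n| = √99.
Distance = |-64| / √99 = 64/√99 ≈ 6.432.

6.432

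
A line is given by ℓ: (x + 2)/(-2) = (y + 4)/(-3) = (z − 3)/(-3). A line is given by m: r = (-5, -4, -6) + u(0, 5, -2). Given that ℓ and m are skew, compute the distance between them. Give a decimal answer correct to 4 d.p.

1.1440

ℓ has direction (-2, -3, -3) through (-2, -4, 3).
Common perpendicular direction n = (-2, -3, -3) × (0, 5, -2) = (21, -4, -10).
With w = (-5, -4, -6) − (-2, -4, 3) = (-3, 0, -9), w · n = 27.
Distance = |w · n| / |n| = |27| / √557 ≈ 1.1440.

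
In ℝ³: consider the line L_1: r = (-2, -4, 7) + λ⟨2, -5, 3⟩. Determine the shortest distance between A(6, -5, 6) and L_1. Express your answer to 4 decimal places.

Taking (-2, -4, 7) on L_1 with direction v = (2, -5, 3): w = A − (-2, -4, 7) = (8, -1, -1), and w × v = (-8, -26, -38).
Distance = |w × v| / |v| = √2184 / √38 ≈ 7.5811.

7.5811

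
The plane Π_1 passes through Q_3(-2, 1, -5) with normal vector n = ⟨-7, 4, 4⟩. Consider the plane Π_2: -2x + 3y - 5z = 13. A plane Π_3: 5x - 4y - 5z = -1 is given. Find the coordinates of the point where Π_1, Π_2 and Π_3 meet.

Π_1: n·r = n·Q_3 gives -7x + 4y + 4z = -2.
Solving the 3×3 linear system -7x + 4y + 4z = -2, -2x + 3y - 5z = 13, 5x - 4y - 5z = -1 (e.g. by elimination or Cramer's rule, determinant = 77) gives (2, 4, -1).

(2, 4, -1)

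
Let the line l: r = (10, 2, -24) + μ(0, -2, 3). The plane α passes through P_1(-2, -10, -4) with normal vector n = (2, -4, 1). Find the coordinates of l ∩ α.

α: n·r = n·P_1 gives 2x - 4y + z = 32.
Substitute r = (10, 2, -24) + t(0, -2, 3) into the plane: -12 + 11t = 32, so t = 4.
Intersection: (10, 2, -24) + 4·(0, -2, 3) = (10, -6, -12).

(10, -6, -12)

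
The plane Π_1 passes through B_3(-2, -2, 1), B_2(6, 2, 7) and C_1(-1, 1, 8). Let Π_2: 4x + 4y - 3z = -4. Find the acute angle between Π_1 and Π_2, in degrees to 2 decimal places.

B_3B_2 = (8, 4, 6), B_3C_1 = (1, 3, 7); a normal to Π_1 is B_3B_2 × B_3C_1 = (10, -50, 20).
Using B_3: Π_1 has equation 10x - 50y + 20z = 100.
cos θ = |n₁·n₂| / (|n₁||n₂|) = |-220| / (√3000 · √41).
θ = arccos(0.62729) ≈ 51.15°.

51.15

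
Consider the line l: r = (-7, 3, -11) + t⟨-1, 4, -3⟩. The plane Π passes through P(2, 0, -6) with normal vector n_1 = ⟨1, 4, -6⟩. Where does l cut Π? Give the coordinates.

(-6, -1, -8)

Π: n_1·r = n_1·P gives x + 4y - 6z = 38.
Substitute r = (-7, 3, -11) + t(-1, 4, -3) into the plane: 71 + 33t = 38, so t = -1.
Intersection: (-7, 3, -11) + (-1)·(-1, 4, -3) = (-6, -1, -8).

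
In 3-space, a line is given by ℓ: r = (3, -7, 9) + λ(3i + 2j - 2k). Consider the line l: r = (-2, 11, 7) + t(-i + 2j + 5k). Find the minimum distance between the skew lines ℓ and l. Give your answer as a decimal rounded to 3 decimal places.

Common perpendicular direction n = (3, 2, -2) × (-1, 2, 5) = (14, -13, 8).
With w = (-2, 11, 7) − (3, -7, 9) = (-5, 18, -2), w · n = -320.
Distance = |w · n| / |n| = |-320| / √429 ≈ 15.450.

15.450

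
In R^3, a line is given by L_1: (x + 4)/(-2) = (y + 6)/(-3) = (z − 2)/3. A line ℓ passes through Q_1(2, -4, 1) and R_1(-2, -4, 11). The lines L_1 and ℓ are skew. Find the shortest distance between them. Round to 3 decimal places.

L_1 has direction (-2, -3, 3) through (-4, -6, 2).
A direction vector for ℓ is R_1 − Q_1 = (-4, 0, 10).
Common perpendicular direction n = (-2, -3, 3) × (-4, 0, 10) = (-30, 8, -12).
With w = (2, -4, 1) − (-4, -6, 2) = (6, 2, -1), w · n = -152.
Distance = |w · n| / |n| = |-152| / √1108 ≈ 4.566.

4.566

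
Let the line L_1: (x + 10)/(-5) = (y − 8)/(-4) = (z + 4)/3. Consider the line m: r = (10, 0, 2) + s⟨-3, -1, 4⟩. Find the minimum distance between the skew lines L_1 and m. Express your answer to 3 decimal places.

L_1 has direction (-5, -4, 3) through (-10, 8, -4).
Common perpendicular direction n = (-5, -4, 3) × (-3, -1, 4) = (-13, 11, -7).
With w = (10, 0, 2) − (-10, 8, -4) = (20, -8, 6), w · n = -390.
Distance = |w · n| / |n| = |-390| / √339 ≈ 21.182.

21.182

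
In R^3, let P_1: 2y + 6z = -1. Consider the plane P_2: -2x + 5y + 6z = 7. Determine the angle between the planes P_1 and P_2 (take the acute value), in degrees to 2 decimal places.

25.56

cos θ = |n₁·n₂| / (|n₁||n₂|) = |46| / (√40 · √65).
θ = arccos(0.90213) ≈ 25.56°.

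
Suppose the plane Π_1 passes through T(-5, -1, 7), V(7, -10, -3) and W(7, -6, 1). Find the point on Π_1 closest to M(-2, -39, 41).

TV = (12, -9, -10), TW = (12, -5, -6); a normal to Π_1 is TV × TW = (4, -48, 48).
Using T: Π_1 has equation 4x - 48y + 48z = 364.
Foot = M − λn with λ = (n·M − d)/|n|² = (3832 − 364)/4624 = 3/4.
Foot = (-2, -39, 41) − (3/4)·(4, -48, 48) = (-5, -3, 5).

(-5, -3, 5)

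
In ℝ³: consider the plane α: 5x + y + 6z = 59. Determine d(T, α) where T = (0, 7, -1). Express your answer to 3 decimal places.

n·T − d = (5)·(0) + (1)·(7) + (6)·(-1) − 59 = -58; |n| = √62.
Distance = |-58| / √62 = 58/√62 ≈ 7.366.

7.366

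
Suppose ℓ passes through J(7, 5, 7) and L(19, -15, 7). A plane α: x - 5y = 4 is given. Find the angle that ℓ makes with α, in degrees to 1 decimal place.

70.3

A direction vector for ℓ is L − J = (12, -20, 0).
sin θ = |n·v| / (|n||v|) = |112| / (√26 · √544) = 0.94174.
θ ≈ 70.3°.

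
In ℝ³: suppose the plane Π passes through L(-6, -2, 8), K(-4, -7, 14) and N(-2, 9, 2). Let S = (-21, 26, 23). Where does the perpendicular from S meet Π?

LK = (2, -5, 6), LN = (4, 11, -6); a normal to Π is LK × LN = (-36, 36, 42).
Using L: Π has equation -36x + 36y + 42z = 480.
Foot = S − λn with λ = (n·S − d)/|n|² = (2658 − 480)/4356 = 1/2.
Foot = (-21, 26, 23) − (1/2)·(-36, 36, 42) = (-3, 8, 2).

(-3, 8, 2)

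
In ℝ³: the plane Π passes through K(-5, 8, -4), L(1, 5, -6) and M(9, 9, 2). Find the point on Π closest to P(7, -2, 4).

(9, 6, -2)

KL = (6, -3, -2), KM = (14, 1, 6); a normal to Π is KL × KM = (-16, -64, 48).
Using K: Π has equation -16x - 64y + 48z = -624.
Foot = P − λn with λ = (n·P − d)/|n|² = (208 − (-624))/6656 = 1/8.
Foot = (7, -2, 4) − (1/8)·(-16, -64, 48) = (9, 6, -2).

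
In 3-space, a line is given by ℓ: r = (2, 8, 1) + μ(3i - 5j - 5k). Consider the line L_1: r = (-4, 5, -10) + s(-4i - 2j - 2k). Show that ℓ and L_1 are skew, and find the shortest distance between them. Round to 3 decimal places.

5.657

Common perpendicular direction n = (3, -5, -5) × (-4, -2, -2) = (0, 26, -26).
With w = (-4, 5, -10) − (2, 8, 1) = (-6, -3, -11), w · n = 208.
Since n ≠ 0 the lines are not parallel, and w · n = 208 ≠ 0 so they do not intersect; hence they are skew.
Distance = |w · n| / |n| = |208| / √1352 ≈ 5.657.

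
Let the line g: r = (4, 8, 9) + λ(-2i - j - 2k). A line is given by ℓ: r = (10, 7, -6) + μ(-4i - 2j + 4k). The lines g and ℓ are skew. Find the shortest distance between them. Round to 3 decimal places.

Common perpendicular direction n = (-2, -1, -2) × (-4, -2, 4) = (-8, 16, 0).
With w = (10, 7, -6) − (4, 8, 9) = (6, -1, -15), w · n = -64.
Distance = |w · n| / |n| = |-64| / √320 ≈ 3.578.

3.578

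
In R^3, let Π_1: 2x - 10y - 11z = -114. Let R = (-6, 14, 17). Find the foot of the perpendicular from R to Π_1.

(-4, 4, 6)

Foot = R − λn with λ = (n·R − d)/|n|² = (-339 − (-114))/225 = -1.
Foot = (-6, 14, 17) − (-1)·(2, -10, -11) = (-4, 4, 6).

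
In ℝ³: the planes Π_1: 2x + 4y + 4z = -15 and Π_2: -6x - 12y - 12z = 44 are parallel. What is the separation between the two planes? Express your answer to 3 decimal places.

Rescale Π_2 by 1/(-3): 2x + 4y + 4z = -44/3. Then distance = |-15 − (-44/3)| / √36 ≈ 0.056.

0.056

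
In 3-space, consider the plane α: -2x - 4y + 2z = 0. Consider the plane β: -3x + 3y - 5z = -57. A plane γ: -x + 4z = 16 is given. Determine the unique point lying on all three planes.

Solving the 3×3 linear system -2x - 4y + 2z = 0, -3x + 3y - 5z = -57, -x + 4z = 16 (e.g. by elimination or Cramer's rule, determinant = -86) gives (8, -1, 6).

(8, -1, 6)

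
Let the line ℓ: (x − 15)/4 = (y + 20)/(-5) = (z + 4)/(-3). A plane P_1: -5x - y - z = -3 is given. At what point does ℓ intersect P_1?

(-1, 0, 8)

ℓ has direction (4, -5, -3) through (15, -20, -4).
Substitute r = (15, -20, -4) + t(4, -5, -3) into the plane: -51 + (-12)t = -3, so t = -4.
Intersection: (15, -20, -4) + (-4)·(4, -5, -3) = (-1, 0, 8).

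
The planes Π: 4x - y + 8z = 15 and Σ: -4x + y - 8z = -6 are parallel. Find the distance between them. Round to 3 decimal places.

1.000

Rescale Σ by 1/(-1): 4x - y + 8z = 6. Then distance = |15 − 6| / √81 ≈ 1.000.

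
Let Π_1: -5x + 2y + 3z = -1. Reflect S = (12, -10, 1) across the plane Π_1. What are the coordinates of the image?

(-8, -2, 13)

λ = (n·S − d)/|n|² = (-77 − (-1))/38 = -2.
Reflection = S − 2λn = (12, -10, 1) − (-4)·(-5, 2, 3) = (-8, -2, 13).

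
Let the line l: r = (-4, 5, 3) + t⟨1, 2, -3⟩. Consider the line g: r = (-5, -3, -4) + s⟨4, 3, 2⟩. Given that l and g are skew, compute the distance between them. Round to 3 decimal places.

6.785

Common perpendicular direction n = (1, 2, -3) × (4, 3, 2) = (13, -14, -5).
With w = (-5, -3, -4) − (-4, 5, 3) = (-1, -8, -7), w · n = 134.
Distance = |w · n| / |n| = |134| / √390 ≈ 6.785.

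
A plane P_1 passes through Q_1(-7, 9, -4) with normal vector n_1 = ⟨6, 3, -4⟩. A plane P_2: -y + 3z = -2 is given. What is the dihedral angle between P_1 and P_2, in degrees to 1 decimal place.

52.6

P_1: n_1·r = n_1·Q_1 gives 6x + 3y - 4z = 1.
cos θ = |n₁·n₂| / (|n₁||n₂|) = |-15| / (√61 · √10).
θ = arccos(0.60733) ≈ 52.6°.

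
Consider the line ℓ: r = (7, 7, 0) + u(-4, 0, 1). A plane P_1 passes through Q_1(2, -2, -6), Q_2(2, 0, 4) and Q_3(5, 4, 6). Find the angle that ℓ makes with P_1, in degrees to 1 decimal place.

45.1

Q_1Q_2 = (0, 2, 10), Q_1Q_3 = (3, 6, 12); a normal to P_1 is Q_1Q_2 × Q_1Q_3 = (-36, 30, -6).
Using Q_1: P_1 has equation -36x + 30y - 6z = -96.
sin θ = |n·v| / (|n||v|) = |138| / (√2232 · √17) = 0.70845.
θ ≈ 45.1°.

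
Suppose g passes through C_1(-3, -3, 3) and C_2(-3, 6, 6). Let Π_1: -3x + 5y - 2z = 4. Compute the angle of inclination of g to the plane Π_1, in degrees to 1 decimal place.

41.8

A direction vector for g is C_2 − C_1 = (0, 9, 3).
sin θ = |n·v| / (|n||v|) = |39| / (√38 · √90) = 0.66689.
θ ≈ 41.8°.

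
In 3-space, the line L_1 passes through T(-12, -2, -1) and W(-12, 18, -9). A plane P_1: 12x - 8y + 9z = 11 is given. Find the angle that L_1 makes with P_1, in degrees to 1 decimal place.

39.3

A direction vector for L_1 is W − T = (0, 20, -8).
sin θ = |n·v| / (|n||v|) = |-232| / (√289 · √464) = 0.63355.
θ ≈ 39.3°.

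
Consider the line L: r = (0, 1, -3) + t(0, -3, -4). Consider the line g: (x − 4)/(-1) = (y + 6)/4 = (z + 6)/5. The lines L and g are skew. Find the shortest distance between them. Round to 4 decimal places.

g has direction (-1, 4, 5) through (4, -6, -6).
Common perpendicular direction n = (0, -3, -4) × (-1, 4, 5) = (1, 4, -3).
With w = (4, -6, -6) − (0, 1, -3) = (4, -7, -3), w · n = -15.
Distance = |w · n| / |n| = |-15| / √26 ≈ 2.9417.

2.9417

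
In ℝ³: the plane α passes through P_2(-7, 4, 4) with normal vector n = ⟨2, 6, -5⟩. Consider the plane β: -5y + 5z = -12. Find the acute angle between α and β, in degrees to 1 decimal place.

α: n·r = n·P_2 gives 2x + 6y - 5z = -10.
cos θ = |n₁·n₂| / (|n₁||n₂|) = |-55| / (√65 · √50).
θ = arccos(0.96476) ≈ 15.3°.

15.3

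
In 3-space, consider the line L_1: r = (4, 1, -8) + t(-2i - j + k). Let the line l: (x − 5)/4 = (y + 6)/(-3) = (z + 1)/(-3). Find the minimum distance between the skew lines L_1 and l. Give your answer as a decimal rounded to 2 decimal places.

l has direction (4, -3, -3) through (5, -6, -1).
Common perpendicular direction n = (-2, -1, 1) × (4, -3, -3) = (6, -2, 10).
With w = (5, -6, -1) − (4, 1, -8) = (1, -7, 7), w · n = 90.
Distance = |w · n| / |n| = |90| / √140 ≈ 7.61.

7.61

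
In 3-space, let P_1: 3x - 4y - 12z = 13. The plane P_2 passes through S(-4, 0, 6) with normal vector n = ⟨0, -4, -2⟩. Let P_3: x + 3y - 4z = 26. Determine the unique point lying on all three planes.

P_2: n·r = n·S gives -4y - 2z = -12.
Solving the 3×3 linear system 3x - 4y - 12z = 13, -4y - 2z = -12, x + 3y - 4z = 26 (e.g. by elimination or Cramer's rule, determinant = 26) gives (-5, 5, -4).

(-5, 5, -4)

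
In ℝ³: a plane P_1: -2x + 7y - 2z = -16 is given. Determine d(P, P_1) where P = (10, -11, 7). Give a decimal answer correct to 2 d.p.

12.58

n·P − d = (-2)·(10) + (7)·(-11) + (-2)·(7) − (-16) = -95; |n| = √57.
Distance = |-95| / √57 = 95/√57 ≈ 12.58.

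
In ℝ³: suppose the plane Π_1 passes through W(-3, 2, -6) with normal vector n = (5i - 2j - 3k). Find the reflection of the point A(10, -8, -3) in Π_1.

Π_1: n·r = n·W gives 5x - 2y - 3z = -1.
λ = (n·A − d)/|n|² = (75 − (-1))/38 = 2.
Reflection = A − 2λn = (10, -8, -3) − 4·(5, -2, -3) = (-10, 0, 9).

(-10, 0, 9)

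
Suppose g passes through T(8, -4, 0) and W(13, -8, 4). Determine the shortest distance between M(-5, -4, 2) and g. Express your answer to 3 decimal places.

A direction vector for g is W − T = (5, -4, 4).
Taking (8, -4, 0) on g with direction v = (5, -4, 4): w = M − (8, -4, 0) = (-13, 0, 2), and w × v = (8, 62, 52).
Distance = |w × v| / |v| = √6612 / √57 ≈ 10.770.

10.770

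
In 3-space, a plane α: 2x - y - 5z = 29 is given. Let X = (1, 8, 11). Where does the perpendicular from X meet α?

Foot = X − λn with λ = (n·X − d)/|n|² = (-61 − 29)/30 = -3.
Foot = (1, 8, 11) − (-3)·(2, -1, -5) = (7, 5, -4).

(7, 5, -4)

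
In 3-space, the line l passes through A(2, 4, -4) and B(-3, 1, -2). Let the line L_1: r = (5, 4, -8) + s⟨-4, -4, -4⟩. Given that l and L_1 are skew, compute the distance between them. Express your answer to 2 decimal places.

0.79

A direction vector for l is B − A = (-5, -3, 2).
Common perpendicular direction n = (-5, -3, 2) × (-4, -4, -4) = (20, -28, 8).
With w = (5, 4, -8) − (2, 4, -4) = (3, 0, -4), w · n = 28.
Distance = |w · n| / |n| = |28| / √1248 ≈ 0.79.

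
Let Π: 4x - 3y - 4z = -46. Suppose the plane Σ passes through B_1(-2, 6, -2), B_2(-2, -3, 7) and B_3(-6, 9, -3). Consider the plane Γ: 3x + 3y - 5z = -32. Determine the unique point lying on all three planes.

(-6, 2, 4)

B_1B_2 = (0, -9, 9), B_1B_3 = (-4, 3, -1); a normal to Σ is B_1B_2 × B_1B_3 = (-18, -36, -36).
Using B_1: Σ has equation -18x - 36y - 36z = -108.
Solving the 3×3 linear system 4x - 3y - 4z = -46, -18x - 36y - 36z = -108, 3x + 3y - 5z = -32 (e.g. by elimination or Cramer's rule, determinant = 1530) gives (-6, 2, 4).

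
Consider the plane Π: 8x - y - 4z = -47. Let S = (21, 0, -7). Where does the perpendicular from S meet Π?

Foot = S − λn with λ = (n·S − d)/|n|² = (196 − (-47))/81 = 3.
Foot = (21, 0, -7) − 3·(8, -1, -4) = (-3, 3, 5).

(-3, 3, 5)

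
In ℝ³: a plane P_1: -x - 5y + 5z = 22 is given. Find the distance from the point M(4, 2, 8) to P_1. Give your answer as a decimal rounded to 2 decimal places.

0.56

n·M − d = (-1)·(4) + (-5)·(2) + (5)·(8) − 22 = 4; |n| = √51.
Distance = |4| / √51 = 4/√51 ≈ 0.56.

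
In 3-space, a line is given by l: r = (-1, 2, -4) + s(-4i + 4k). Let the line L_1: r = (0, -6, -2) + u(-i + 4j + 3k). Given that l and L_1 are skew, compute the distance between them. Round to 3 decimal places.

Common perpendicular direction n = (-4, 0, 4) × (-1, 4, 3) = (-16, 8, -16).
With w = (0, -6, -2) − (-1, 2, -4) = (1, -8, 2), w · n = -112.
Distance = |w · n| / |n| = |-112| / √576 ≈ 4.667.

4.667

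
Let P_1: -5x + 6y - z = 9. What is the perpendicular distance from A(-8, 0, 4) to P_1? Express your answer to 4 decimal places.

n·A − d = (-5)·(-8) + (6)·(0) + (-1)·(4) − 9 = 27; |n| = √62.
Distance = |27| / √62 = 27/√62 ≈ 3.4290.

3.4290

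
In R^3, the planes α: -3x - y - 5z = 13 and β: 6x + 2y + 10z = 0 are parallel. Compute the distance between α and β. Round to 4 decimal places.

2.1974

Rescale β by 1/(-2): -3x - y - 5z = 0. Then distance = |13 − 0| / √35 ≈ 2.1974.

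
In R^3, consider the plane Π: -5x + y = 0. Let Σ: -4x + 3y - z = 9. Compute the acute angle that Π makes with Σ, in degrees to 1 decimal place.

27.8

cos θ = |n₁·n₂| / (|n₁||n₂|) = |23| / (√26 · √26).
θ = arccos(0.88462) ≈ 27.8°.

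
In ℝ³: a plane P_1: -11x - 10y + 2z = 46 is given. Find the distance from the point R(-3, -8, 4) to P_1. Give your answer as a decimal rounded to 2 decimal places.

5.00

n·R − d = (-11)·(-3) + (-10)·(-8) + (2)·(4) − 46 = 75; |n| = √225.
Distance = |75| / √225 = 75/√225 ≈ 5.00.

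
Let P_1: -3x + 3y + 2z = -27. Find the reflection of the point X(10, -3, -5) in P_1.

(4, 3, -1)

λ = (n·X − d)/|n|² = (-49 − (-27))/22 = -1.
Reflection = X − 2λn = (10, -3, -5) − (-2)·(-3, 3, 2) = (4, 3, -1).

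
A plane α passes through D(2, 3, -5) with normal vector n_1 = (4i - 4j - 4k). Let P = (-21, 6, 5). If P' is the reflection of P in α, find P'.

(3, -18, -19)

α: n_1·r = n_1·D gives 4x - 4y - 4z = 16.
λ = (n·P − d)/|n|² = (-128 − 16)/48 = -3.
Reflection = P − 2λn = (-21, 6, 5) − (-6)·(4, -4, -4) = (3, -18, -19).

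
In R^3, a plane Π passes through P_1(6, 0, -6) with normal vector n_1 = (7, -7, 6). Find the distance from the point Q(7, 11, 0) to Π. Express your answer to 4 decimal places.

2.9372

Π: n_1·r = n_1·P_1 gives 7x - 7y + 6z = 6.
n·Q − d = (7)·(7) + (-7)·(11) + (6)·(0) − 6 = -34; |n| = √134.
Distance = |-34| / √134 = 34/√134 ≈ 2.9372.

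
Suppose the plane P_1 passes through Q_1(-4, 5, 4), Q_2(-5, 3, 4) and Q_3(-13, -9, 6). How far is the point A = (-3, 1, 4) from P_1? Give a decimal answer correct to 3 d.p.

Q_1Q_2 = (-1, -2, 0), Q_1Q_3 = (-9, -14, 2); a normal to P_1 is Q_1Q_2 × Q_1Q_3 = (-4, 2, -4).
Using Q_1: P_1 has equation -4x + 2y - 4z = 10.
n·A − d = (-4)·(-3) + (2)·(1) + (-4)·(4) − 10 = -12; |n| = √36.
Distance = |-12| / √36 = 12/√36 ≈ 2.000.

2.000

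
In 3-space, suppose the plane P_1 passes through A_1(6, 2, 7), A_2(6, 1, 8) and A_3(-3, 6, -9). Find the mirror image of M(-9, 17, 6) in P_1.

(15, -1, -12)

A_1A_2 = (0, -1, 1), A_1A_3 = (-9, 4, -16); a normal to P_1 is A_1A_2 × A_1A_3 = (12, -9, -9).
Using A_1: P_1 has equation 12x - 9y - 9z = -9.
λ = (n·M − d)/|n|² = (-315 − (-9))/306 = -1.
Reflection = M − 2λn = (-9, 17, 6) − (-2)·(12, -9, -9) = (15, -1, -12).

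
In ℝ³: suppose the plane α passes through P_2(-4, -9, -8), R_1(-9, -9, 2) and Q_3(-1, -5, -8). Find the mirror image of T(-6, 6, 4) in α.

(2, 0, 8)

P_2R_1 = (-5, 0, 10), P_2Q_3 = (3, 4, 0); a normal to α is P_2R_1 × P_2Q_3 = (-40, 30, -20).
Using P_2: α has equation -40x + 30y - 20z = 50.
λ = (n·T − d)/|n|² = (340 − 50)/2900 = 1/10.
Reflection = T − 2λn = (-6, 6, 4) − (1/5)·(-40, 30, -20) = (2, 0, 8).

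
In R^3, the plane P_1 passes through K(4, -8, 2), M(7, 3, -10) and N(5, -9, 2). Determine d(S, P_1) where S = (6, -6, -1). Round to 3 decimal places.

0.273

KM = (3, 11, -12), KN = (1, -1, 0); a normal to P_1 is KM × KN = (-12, -12, -14).
Using K: P_1 has equation -12x - 12y - 14z = 20.
n·S − d = (-12)·(6) + (-12)·(-6) + (-14)·(-1) − 20 = -6; |n| = √484.
Distance = |-6| / √484 = 6/√484 ≈ 0.273.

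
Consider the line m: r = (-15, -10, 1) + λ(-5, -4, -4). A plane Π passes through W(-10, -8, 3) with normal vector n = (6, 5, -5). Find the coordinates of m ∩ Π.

(-10, -6, 5)

Π: n·r = n·W gives 6x + 5y - 5z = -115.
Substitute r = (-15, -10, 1) + t(-5, -4, -4) into the plane: -145 + (-30)t = -115, so t = -1.
Intersection: (-15, -10, 1) + (-1)·(-5, -4, -4) = (-10, -6, 5).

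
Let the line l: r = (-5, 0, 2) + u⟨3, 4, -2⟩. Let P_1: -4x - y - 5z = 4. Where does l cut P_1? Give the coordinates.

Substitute r = (-5, 0, 2) + t(3, 4, -2) into the plane: 10 + (-6)t = 4, so t = 1.
Intersection: (-5, 0, 2) + 1·(3, 4, -2) = (-2, 4, 0).

(-2, 4, 0)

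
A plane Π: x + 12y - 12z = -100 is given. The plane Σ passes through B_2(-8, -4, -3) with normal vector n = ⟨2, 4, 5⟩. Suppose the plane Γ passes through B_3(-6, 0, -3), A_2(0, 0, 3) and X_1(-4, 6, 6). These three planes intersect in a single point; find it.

Σ: n·r = n·B_2 gives 2x + 4y + 5z = -47.
B_3A_2 = (6, 0, 6), B_3X_1 = (2, 6, 9); a normal to Γ is B_3A_2 × B_3X_1 = (-36, -42, 36).
Using B_3: Γ has equation -36x - 42y + 36z = 108.
Solving the 3×3 linear system x + 12y - 12z = -100, 2x + 4y + 5z = -47, -36x - 42y + 36z = 108 (e.g. by elimination or Cramer's rule, determinant = -3390) gives (8, -12, -3).

(8, -12, -3)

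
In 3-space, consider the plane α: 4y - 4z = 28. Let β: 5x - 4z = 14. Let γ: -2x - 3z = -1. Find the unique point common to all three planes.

(2, 6, -1)

Solving the 3×3 linear system 4y - 4z = 28, 5x - 4z = 14, -2x - 3z = -1 (e.g. by elimination or Cramer's rule, determinant = 92) gives (2, 6, -1).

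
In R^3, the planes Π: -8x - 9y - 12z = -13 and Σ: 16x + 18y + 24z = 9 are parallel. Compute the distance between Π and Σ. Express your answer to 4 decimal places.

0.5000

Rescale Σ by 1/(-2): -8x - 9y - 12z = -9/2. Then distance = |-13 − (-9/2)| / √289 ≈ 0.5000.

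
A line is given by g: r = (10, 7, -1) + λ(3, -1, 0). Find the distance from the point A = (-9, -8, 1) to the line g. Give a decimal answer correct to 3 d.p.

Taking (10, 7, -1) on g with direction v = (3, -1, 0): w = A − (10, 7, -1) = (-19, -15, 2), and w × v = (2, 6, 64).
Distance = |w × v| / |v| = √4136 / √10 ≈ 20.337.

20.337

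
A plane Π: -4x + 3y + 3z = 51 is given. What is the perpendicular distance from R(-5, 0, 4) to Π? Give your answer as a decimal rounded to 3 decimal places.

n·R − d = (-4)·(-5) + (3)·(0) + (3)·(4) − 51 = -19; |n| = √34.
Distance = |-19| / √34 = 19/√34 ≈ 3.258.

3.258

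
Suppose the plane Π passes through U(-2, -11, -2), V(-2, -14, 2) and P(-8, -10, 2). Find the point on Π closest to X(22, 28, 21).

(-2, -8, -6)

UV = (0, -3, 4), UP = (-6, 1, 4); a normal to Π is UV × UP = (-16, -24, -18).
Using U: Π has equation -16x - 24y - 18z = 332.
Foot = X − λn with λ = (n·X − d)/|n|² = (-1402 − 332)/1156 = -3/2.
Foot = (22, 28, 21) − (-3/2)·(-16, -24, -18) = (-2, -8, -6).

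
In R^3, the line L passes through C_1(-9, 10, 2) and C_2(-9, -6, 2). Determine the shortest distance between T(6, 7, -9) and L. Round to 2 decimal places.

A direction vector for L is C_2 − C_1 = (0, -16, 0).
Taking (-9, 10, 2) on L with direction v = (0, -16, 0): w = T − (-9, 10, 2) = (15, -3, -11), and w × v = (-176, 0, -240).
Distance = |w × v| / |v| = √88576 / √256 ≈ 18.60.

18.60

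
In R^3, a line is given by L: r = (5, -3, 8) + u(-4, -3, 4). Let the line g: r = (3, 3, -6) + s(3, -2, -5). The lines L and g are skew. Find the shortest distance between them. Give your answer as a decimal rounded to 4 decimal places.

11.1790

Common perpendicular direction n = (-4, -3, 4) × (3, -2, -5) = (23, -8, 17).
With w = (3, 3, -6) − (5, -3, 8) = (-2, 6, -14), w · n = -332.
Distance = |w · n| / |n| = |-332| / √882 ≈ 11.1790.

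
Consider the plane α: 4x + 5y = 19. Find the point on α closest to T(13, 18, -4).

Foot = T − λn with λ = (n·T − d)/|n|² = (142 − 19)/41 = 3.
Foot = (13, 18, -4) − 3·(4, 5, 0) = (1, 3, -4).

(1, 3, -4)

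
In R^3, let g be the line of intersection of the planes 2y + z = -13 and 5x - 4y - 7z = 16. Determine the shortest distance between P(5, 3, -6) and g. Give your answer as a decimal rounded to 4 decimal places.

13.0000

Direction of g: (0, 2, 1) × (5, -4, -7) = (-10, 5, -10).
A point on g: solving the two plane equations with x = -5 gives (-5, -5, -3).
Taking (-5, -5, -3) on g with direction v = (-10, 5, -10): w = P − (-5, -5, -3) = (10, 8, -3), and w × v = (-65, 130, 130).
Distance = |w × v| / |v| = √38025 / √225 ≈ 13.0000.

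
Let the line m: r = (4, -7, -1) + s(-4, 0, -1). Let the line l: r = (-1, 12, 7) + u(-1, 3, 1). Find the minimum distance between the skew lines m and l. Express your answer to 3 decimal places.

Common perpendicular direction n = (-4, 0, -1) × (-1, 3, 1) = (3, 5, -12).
With w = (-1, 12, 7) − (4, -7, -1) = (-5, 19, 8), w · n = -16.
Distance = |w · n| / |n| = |-16| / √178 ≈ 1.199.

1.199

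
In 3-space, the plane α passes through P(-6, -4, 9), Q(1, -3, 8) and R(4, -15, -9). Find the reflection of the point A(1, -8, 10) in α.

(-1, 0, 4)

PQ = (7, 1, -1), PR = (10, -11, -18); a normal to α is PQ × PR = (-29, 116, -87).
Using P: α has equation -29x + 116y - 87z = -1073.
λ = (n·A − d)/|n|² = (-1827 − (-1073))/21866 = -1/29.
Reflection = A − 2λn = (1, -8, 10) − (-2/29)·(-29, 116, -87) = (-1, 0, 4).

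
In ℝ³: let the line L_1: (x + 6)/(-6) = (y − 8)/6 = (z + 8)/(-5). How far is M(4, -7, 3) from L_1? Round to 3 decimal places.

L_1 has direction (-6, 6, -5) through (-6, 8, -8).
Taking (-6, 8, -8) on L_1 with direction v = (-6, 6, -5): w = M − (-6, 8, -8) = (10, -15, 11), and w × v = (9, -16, -30).
Distance = |w × v| / |v| = √1237 / √97 ≈ 3.571.

3.571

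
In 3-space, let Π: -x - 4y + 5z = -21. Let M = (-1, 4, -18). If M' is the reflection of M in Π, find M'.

λ = (n·M − d)/|n|² = (-105 − (-21))/42 = -2.
Reflection = M − 2λn = (-1, 4, -18) − (-4)·(-1, -4, 5) = (-5, -12, 2).

(-5, -12, 2)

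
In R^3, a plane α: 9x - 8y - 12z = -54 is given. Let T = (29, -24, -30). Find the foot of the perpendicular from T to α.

(2, 0, 6)

Foot = T − λn with λ = (n·T − d)/|n|² = (813 − (-54))/289 = 3.
Foot = (29, -24, -30) − 3·(9, -8, -12) = (2, 0, 6).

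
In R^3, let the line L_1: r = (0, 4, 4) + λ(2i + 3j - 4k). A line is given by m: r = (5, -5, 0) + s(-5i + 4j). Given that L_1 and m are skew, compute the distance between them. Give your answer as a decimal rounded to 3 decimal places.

Common perpendicular direction n = (2, 3, -4) × (-5, 4, 0) = (16, 20, 23).
With w = (5, -5, 0) − (0, 4, 4) = (5, -9, -4), w · n = -192.
Distance = |w · n| / |n| = |-192| / √1185 ≈ 5.578.

5.578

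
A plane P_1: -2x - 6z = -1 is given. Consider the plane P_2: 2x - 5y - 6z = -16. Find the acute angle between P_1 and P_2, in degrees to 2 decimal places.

cos θ = |n₁·n₂| / (|n₁||n₂|) = |32| / (√40 · √65).
θ = arccos(0.62757) ≈ 51.13°.

51.13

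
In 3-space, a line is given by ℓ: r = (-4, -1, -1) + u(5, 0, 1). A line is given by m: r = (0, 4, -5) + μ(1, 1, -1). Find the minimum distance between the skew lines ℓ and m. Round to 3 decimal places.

0.762

Common perpendicular direction n = (5, 0, 1) × (1, 1, -1) = (-1, 6, 5).
With w = (0, 4, -5) − (-4, -1, -1) = (4, 5, -4), w · n = 6.
Distance = |w · n| / |n| = |6| / √62 ≈ 0.762.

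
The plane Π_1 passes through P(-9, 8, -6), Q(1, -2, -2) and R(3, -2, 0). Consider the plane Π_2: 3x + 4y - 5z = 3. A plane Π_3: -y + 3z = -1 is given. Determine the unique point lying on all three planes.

(2, -2, -1)

PQ = (10, -10, 4), PR = (12, -10, 6); a normal to Π_1 is PQ × PR = (-20, -12, 20).
Using P: Π_1 has equation -20x - 12y + 20z = -36.
Solving the 3×3 linear system -20x - 12y + 20z = -36, 3x + 4y - 5z = 3, -y + 3z = -1 (e.g. by elimination or Cramer's rule, determinant = -92) gives (2, -2, -1).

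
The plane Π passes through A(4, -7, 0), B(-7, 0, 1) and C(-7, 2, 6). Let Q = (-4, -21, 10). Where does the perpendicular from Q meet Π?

AB = (-11, 7, 1), AC = (-11, 9, 6); a normal to Π is AB × AC = (33, 55, -22).
Using A: Π has equation 33x + 55y - 22z = -253.
Foot = Q − λn with λ = (n·Q − d)/|n|² = (-1507 − (-253))/4598 = -3/11.
Foot = (-4, -21, 10) − (-3/11)·(33, 55, -22) = (5, -6, 4).

(5, -6, 4)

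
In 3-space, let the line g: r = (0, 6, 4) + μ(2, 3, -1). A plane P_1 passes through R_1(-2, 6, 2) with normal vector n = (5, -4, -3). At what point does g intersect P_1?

P_1: n·r = n·R_1 gives 5x - 4y - 3z = -40.
Substitute r = (0, 6, 4) + t(2, 3, -1) into the plane: -36 + 1t = -40, so t = -4.
Intersection: (0, 6, 4) + (-4)·(2, 3, -1) = (-8, -6, 8).

(-8, -6, 8)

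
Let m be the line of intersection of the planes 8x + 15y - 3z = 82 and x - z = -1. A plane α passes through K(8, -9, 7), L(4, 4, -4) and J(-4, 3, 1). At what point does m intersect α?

Direction of m: (8, 15, -3) × (1, 0, -1) = (-15, 5, -15).
A point on m: solving the two plane equations with x = -13 gives (-13, 10, -12).
KL = (-4, 13, -11), KJ = (-12, 12, -6); a normal to α is KL × KJ = (54, 108, 108).
Using K: α has equation 54x + 108y + 108z = 216.
Substitute r = (-13, 10, -12) + t(-15, 5, -15) into the plane: -918 + (-1890)t = 216, so t = -3/5.
Intersection: (-13, 10, -12) + (-3/5)·(-15, 5, -15) = (-4, 7, -3).

(-4, 7, -3)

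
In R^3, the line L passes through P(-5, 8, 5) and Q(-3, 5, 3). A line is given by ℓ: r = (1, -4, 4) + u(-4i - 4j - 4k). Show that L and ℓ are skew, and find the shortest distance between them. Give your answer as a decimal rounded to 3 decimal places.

A direction vector for L is Q − P = (2, -3, -2).
Common perpendicular direction n = (2, -3, -2) × (-4, -4, -4) = (4, 16, -20).
With w = (1, -4, 4) − (-5, 8, 5) = (6, -12, -1), w · n = -148.
Since n ≠ 0 the lines are not parallel, and w · n = -148 ≠ 0 so they do not intersect; hence they are skew.
Distance = |w · n| / |n| = |-148| / √672 ≈ 5.709.

5.709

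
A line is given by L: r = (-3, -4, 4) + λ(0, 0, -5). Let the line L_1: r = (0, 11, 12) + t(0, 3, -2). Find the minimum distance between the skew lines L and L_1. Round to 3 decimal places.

3.000

Common perpendicular direction n = (0, 0, -5) × (0, 3, -2) = (15, 0, 0).
With w = (0, 11, 12) − (-3, -4, 4) = (3, 15, 8), w · n = 45.
Distance = |w · n| / |n| = |45| / √225 ≈ 3.000.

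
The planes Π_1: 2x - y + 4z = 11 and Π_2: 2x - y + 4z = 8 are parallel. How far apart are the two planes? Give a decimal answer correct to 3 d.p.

0.655

Same normal n = (2, -1, 4) with |n| = √21; distance = |11 − 8| / |n| = 3/√21 ≈ 0.655.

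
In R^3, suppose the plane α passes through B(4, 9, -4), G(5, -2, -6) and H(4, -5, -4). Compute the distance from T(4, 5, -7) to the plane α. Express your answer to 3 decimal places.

BG = (1, -11, -2), BH = (0, -14, 0); a normal to α is BG × BH = (-28, 0, -14).
Using B: α has equation -28x - 14z = -56.
n·T − d = (-28)·(4) + (0)·(5) + (-14)·(-7) − (-56) = 42; |n| = √980.
Distance = |42| / √980 = 42/√980 ≈ 1.342.

1.342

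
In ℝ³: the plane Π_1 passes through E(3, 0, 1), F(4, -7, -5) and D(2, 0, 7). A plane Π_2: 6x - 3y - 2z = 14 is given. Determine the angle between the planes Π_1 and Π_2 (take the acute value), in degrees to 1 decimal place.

37.0

EF = (1, -7, -6), ED = (-1, 0, 6); a normal to Π_1 is EF × ED = (-42, 0, -7).
Using E: Π_1 has equation -42x - 7z = -133.
cos θ = |n₁·n₂| / (|n₁||n₂|) = |-238| / (√1813 · √49).
θ = arccos(0.79851) ≈ 37.0°.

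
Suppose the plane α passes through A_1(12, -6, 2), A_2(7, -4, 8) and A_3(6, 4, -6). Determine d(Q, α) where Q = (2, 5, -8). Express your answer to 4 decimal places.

2.6667

A_1A_2 = (-5, 2, 6), A_1A_3 = (-6, 10, -8); a normal to α is A_1A_2 × A_1A_3 = (-76, -76, -38).
Using A_1: α has equation -76x - 76y - 38z = -532.
n·Q − d = (-76)·(2) + (-76)·(5) + (-38)·(-8) − (-532) = 304; |n| = √12996.
Distance = |304| / √12996 = 304/√12996 ≈ 2.6667.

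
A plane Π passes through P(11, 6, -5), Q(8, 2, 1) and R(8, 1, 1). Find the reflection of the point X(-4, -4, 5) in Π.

(12, -4, 13)

PQ = (-3, -4, 6), PR = (-3, -5, 6); a normal to Π is PQ × PR = (6, 0, 3).
Using P: Π has equation 6x + 3z = 51.
λ = (n·X − d)/|n|² = (-9 − 51)/45 = -4/3.
Reflection = X − 2λn = (-4, -4, 5) − (-8/3)·(6, 0, 3) = (12, -4, 13).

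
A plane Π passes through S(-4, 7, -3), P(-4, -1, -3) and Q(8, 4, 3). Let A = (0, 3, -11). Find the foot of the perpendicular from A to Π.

(-4, 3, -3)

SP = (0, -8, 0), SQ = (12, -3, 6); a normal to Π is SP × SQ = (-48, 0, 96).
Using S: Π has equation -48x + 96z = -96.
Foot = A − λn with λ = (n·A − d)/|n|² = (-1056 − (-96))/11520 = -1/12.
Foot = (0, 3, -11) − (-1/12)·(-48, 0, 96) = (-4, 3, -3).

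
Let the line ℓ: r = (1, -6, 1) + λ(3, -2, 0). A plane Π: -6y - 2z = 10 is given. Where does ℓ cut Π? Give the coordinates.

(-5, -2, 1)

Substitute r = (1, -6, 1) + t(3, -2, 0) into the plane: 34 + 12t = 10, so t = -2.
Intersection: (1, -6, 1) + (-2)·(3, -2, 0) = (-5, -2, 1).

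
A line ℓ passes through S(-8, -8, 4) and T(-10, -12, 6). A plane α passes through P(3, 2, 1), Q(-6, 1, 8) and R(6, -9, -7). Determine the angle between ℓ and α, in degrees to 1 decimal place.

A direction vector for ℓ is T − S = (-2, -4, 2).
PQ = (-9, -1, 7), PR = (3, -11, -8); a normal to α is PQ × PR = (85, -51, 102).
Using P: α has equation 85x - 51y + 102z = 255.
sin θ = |n·v| / (|n||v|) = |238| / (√20230 · √24) = 0.34157.
θ ≈ 20.0°.

20.0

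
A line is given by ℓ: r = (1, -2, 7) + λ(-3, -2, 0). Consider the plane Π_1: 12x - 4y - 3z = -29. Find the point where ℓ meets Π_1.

(-2, -4, 7)

Substitute r = (1, -2, 7) + t(-3, -2, 0) into the plane: -1 + (-28)t = -29, so t = 1.
Intersection: (1, -2, 7) + 1·(-3, -2, 0) = (-2, -4, 7).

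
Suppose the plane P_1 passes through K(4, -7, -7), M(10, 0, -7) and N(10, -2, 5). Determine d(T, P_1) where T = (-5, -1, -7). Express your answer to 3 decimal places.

10.675

KM = (6, 7, 0), KN = (6, 5, 12); a normal to P_1 is KM × KN = (84, -72, -12).
Using K: P_1 has equation 84x - 72y - 12z = 924.
n·T − d = (84)·(-5) + (-72)·(-1) + (-12)·(-7) − 924 = -1188; |n| = √12384.
Distance = |-1188| / √12384 = 1188/√12384 ≈ 10.675.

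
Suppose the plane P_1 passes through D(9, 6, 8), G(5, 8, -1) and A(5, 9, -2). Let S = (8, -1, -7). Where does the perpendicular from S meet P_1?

DG = (-4, 2, -9), DA = (-4, 3, -10); a normal to P_1 is DG × DA = (7, -4, -4).
Using D: P_1 has equation 7x - 4y - 4z = 7.
Foot = S − λn with λ = (n·S − d)/|n|² = (88 − 7)/81 = 1.
Foot = (8, -1, -7) − 1·(7, -4, -4) = (1, 3, -3).

(1, 3, -3)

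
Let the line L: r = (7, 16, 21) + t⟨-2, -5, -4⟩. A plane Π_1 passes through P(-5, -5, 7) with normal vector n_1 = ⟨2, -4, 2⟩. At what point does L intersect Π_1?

Π_1: n_1·r = n_1·P gives 2x - 4y + 2z = 24.
Substitute r = (7, 16, 21) + t(-2, -5, -4) into the plane: -8 + 8t = 24, so t = 4.
Intersection: (7, 16, 21) + 4·(-2, -5, -4) = (-1, -4, 5).

(-1, -4, 5)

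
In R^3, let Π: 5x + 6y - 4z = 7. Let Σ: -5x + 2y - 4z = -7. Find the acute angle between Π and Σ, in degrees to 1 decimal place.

cos θ = |n₁·n₂| / (|n₁||n₂|) = |3| / (√77 · √45).
θ = arccos(0.05096) ≈ 87.1°.

87.1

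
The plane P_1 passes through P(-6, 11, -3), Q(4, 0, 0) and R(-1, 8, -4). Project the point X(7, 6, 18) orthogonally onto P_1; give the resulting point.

PQ = (10, -11, 3), PR = (5, -3, -1); a normal to P_1 is PQ × PR = (20, 25, 25).
Using P: P_1 has equation 20x + 25y + 25z = 80.
Foot = X − λn with λ = (n·X − d)/|n|² = (740 − 80)/1650 = 2/5.
Foot = (7, 6, 18) − (2/5)·(20, 25, 25) = (-1, -4, 8).

(-1, -4, 8)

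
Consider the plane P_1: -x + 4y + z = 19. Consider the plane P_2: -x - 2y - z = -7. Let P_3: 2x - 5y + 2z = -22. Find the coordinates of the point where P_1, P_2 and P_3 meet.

Solving the 3×3 linear system -x + 4y + z = 19, -x - 2y - z = -7, 2x - 5y + 2z = -22 (e.g. by elimination or Cramer's rule, determinant = 18) gives (-2, 4, 1).

(-2, 4, 1)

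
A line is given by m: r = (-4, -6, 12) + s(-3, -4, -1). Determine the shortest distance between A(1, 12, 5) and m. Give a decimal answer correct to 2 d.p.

12.32

Taking (-4, -6, 12) on m with direction v = (-3, -4, -1): w = A − (-4, -6, 12) = (5, 18, -7), and w × v = (-46, 26, 34).
Distance = |w × v| / |v| = √3948 / √26 ≈ 12.32.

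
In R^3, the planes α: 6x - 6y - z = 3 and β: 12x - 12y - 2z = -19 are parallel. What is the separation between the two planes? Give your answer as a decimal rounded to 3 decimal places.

Rescale β by 1/2: 6x - 6y - z = -19/2. Then distance = |3 − (-19/2)| / √73 ≈ 1.463.

1.463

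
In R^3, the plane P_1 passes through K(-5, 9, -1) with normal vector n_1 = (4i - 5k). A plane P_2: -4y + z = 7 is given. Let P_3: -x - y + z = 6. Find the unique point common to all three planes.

P_1: n_1·r = n_1·K gives 4x - 5z = -15.
Solving the 3×3 linear system 4x - 5z = -15, -4y + z = 7, -x - y + z = 6 (e.g. by elimination or Cramer's rule, determinant = 8) gives (-5, -2, -1).

(-5, -2, -1)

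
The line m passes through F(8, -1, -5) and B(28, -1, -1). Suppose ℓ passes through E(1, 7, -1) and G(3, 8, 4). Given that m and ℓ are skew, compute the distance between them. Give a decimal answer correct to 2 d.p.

A direction vector for m is B − F = (20, 0, 4).
A direction vector for ℓ is G − E = (2, 1, 5).
Common perpendicular direction n = (20, 0, 4) × (2, 1, 5) = (-4, -92, 20).
With w = (1, 7, -1) − (8, -1, -5) = (-7, 8, 4), w · n = -628.
Distance = |w · n| / |n| = |-628| / √8880 ≈ 6.66.

6.66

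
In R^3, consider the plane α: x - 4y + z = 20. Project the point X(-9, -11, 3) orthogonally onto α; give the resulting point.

Foot = X − λn with λ = (n·X − d)/|n|² = (38 − 20)/18 = 1.
Foot = (-9, -11, 3) − 1·(1, -4, 1) = (-10, -7, 2).

(-10, -7, 2)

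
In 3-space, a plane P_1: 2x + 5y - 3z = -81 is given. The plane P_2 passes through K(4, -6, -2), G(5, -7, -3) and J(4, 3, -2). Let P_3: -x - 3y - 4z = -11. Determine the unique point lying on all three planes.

KG = (1, -1, -1), KJ = (0, 9, 0); a normal to P_2 is KG × KJ = (9, 0, 9).
Using K: P_2 has equation 9x + 9z = 18.
Solving the 3×3 linear system 2x + 5y - 3z = -81, 9x + 9z = 18, -x - 3y - 4z = -11 (e.g. by elimination or Cramer's rule, determinant = 270) gives (-8, -7, 10).

(-8, -7, 10)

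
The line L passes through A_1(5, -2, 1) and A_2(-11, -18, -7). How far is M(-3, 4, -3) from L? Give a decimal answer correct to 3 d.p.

A direction vector for L is A_2 − A_1 = (-16, -16, -8).
Taking (5, -2, 1) on L with direction v = (-16, -16, -8): w = M − (5, -2, 1) = (-8, 6, -4), and w × v = (-112, 0, 224).
Distance = |w × v| / |v| = √62720 / √576 ≈ 10.435.

10.435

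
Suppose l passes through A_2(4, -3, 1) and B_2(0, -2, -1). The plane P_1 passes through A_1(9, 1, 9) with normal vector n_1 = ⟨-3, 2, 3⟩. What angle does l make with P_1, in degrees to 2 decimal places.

A direction vector for l is B_2 − A_2 = (-4, 1, -2).
P_1: n_1·r = n_1·A_1 gives -3x + 2y + 3z = 2.
sin θ = |n·v| / (|n||v|) = |8| / (√22 · √21) = 0.37219.
θ ≈ 21.85°.

21.85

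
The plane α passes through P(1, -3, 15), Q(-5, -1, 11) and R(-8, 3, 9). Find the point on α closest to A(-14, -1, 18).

PQ = (-6, 2, -4), PR = (-9, 6, -6); a normal to α is PQ × PR = (12, 0, -18).
Using P: α has equation 12x - 18z = -258.
Foot = A − λn with λ = (n·A − d)/|n|² = (-492 − (-258))/468 = -1/2.
Foot = (-14, -1, 18) − (-1/2)·(12, 0, -18) = (-8, -1, 9).

(-8, -1, 9)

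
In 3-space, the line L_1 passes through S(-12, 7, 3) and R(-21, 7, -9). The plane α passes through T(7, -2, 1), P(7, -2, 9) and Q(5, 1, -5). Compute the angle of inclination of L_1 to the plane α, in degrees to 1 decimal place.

A direction vector for L_1 is R − S = (-9, 0, -12).
TP = (0, 0, 8), TQ = (-2, 3, -6); a normal to α is TP × TQ = (-24, -16, 0).
Using T: α has equation -24x - 16y = -136.
sin θ = |n·v| / (|n||v|) = |216| / (√832 · √225) = 0.49923.
θ ≈ 29.9°.

29.9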